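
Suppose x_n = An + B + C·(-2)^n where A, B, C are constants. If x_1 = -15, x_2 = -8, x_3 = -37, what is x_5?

At n = 1, 2, 3: A + B - 2C = -15; 2A + B + 4C = -8; 3A + B - 8C = -37.
Subtracting the first from the second: A + 6C = 7.
Subtracting the second from the third: A - 12C = -29.
Solving: C = 2, A = -5, then B = -6.
Therefore x_5 = -25 + (-6) + 2·(-32) = -95.

-95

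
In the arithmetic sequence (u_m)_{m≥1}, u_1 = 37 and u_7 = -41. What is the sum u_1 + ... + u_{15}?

-810

Common difference d = (-41 - 37) / (7 - 1) = -13.
u_m = 37 + (m - 1)·(-13).
u_{15} = -145; S = 15·(37 + (-145))/2 = -810.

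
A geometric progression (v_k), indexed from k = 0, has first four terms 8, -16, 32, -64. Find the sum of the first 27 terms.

357913944

Common ratio r = -2.
v_k = 8·(-2)^(k-0).
S = 8·((-2)^27 - 1)/(-2 - 1) = 8·(-134217728 - 1)/(-3) = 357913944.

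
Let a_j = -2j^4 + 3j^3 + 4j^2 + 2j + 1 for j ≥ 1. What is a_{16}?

-117727

a_{16} = -2·16^4 + 3·16^3 + 4·16^2 + 2·16 + 1 = -117727.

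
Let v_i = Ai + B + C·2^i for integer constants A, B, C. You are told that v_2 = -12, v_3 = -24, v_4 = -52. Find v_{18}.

The three given values yield: 2A + B + 4C = -12; 3A + B + 8C = -24; 4A + B + 16C = -52.
Subtracting the first from the second: A + 4C = -12.
Subtracting the second from the third: A + 8C = -28.
Solving: C = -4, A = 4, then B = -4.
Therefore v_{18} = 72 + (-4) + (-4)·262144 = -1048508.

-1048508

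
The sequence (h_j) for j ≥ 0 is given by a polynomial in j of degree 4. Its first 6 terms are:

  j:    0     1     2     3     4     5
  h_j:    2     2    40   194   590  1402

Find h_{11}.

30802

1st diffs: 0, 38, 154, 396, 812.
2nd diffs: 38, 116, 242, 416.
3rd diffs: 78, 126, 174.
4th diffs: 48, 48 (constant).
So h_j = 2j^4 + j^3 + 2j^2 - 5j + 2.
Evaluating at j = 11 gives h_{11} = 30802.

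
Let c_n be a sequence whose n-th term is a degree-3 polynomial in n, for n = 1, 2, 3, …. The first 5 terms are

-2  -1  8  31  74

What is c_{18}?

1st diffs: 1, 9, 23, 43.
2nd diffs: 8, 14, 20.
3rd diffs: 6, 6 (constant).
So c_n = n^3 - 2n^2 - 1.
Evaluating at n = 18 gives c_{18} = 5183.

5183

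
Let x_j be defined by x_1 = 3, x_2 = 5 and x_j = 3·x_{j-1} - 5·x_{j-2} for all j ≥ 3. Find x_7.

Compute successive terms:
x_3 = 0; x_4 = -25; x_5 = -75; x_6 = -100; x_7 = 75.

75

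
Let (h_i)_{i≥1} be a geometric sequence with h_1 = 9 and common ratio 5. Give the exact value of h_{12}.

439453125

h_i = 9·5^(i-1).
h_{12} = 9·5^11 = 439453125.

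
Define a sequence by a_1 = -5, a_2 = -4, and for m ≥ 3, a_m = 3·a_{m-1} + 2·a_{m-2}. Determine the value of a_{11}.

a_3 = -22; a_4 = -74; a_5 = -266; a_6 = -946; a_7 = -3370; a_8 = -12002; a_9 = -42746; a_{10} = -152242; a_{11} = -542218.

-542218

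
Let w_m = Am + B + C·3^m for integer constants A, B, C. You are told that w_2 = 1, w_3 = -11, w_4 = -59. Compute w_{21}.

Write the equations: 2A + B + 9C = 1; 3A + B + 27C = -11; 4A + B + 81C = -59.
Subtracting the first from the second: A + 18C = -12.
Subtracting the second from the third: A + 54C = -48.
Solving: C = -1, A = 6, then B = -2.
Therefore w_{21} = 126 + (-2) + (-1)·10460353203 = -10460353079.

-10460353079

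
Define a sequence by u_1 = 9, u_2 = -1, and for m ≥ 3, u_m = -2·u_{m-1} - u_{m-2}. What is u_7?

Applying the relation repeatedly:
u_3 = -7;  u_4 = 15;  u_5 = -23;  u_6 = 31;  u_7 = -39.
(Characteristic roots are -1 and -1.)

-39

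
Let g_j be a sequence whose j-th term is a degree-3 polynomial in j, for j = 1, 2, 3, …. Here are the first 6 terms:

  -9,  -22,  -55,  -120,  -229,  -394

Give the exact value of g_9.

1st diffs: -13, -33, -65, -109, -165.
2nd diffs: -20, -32, -44, -56.
3rd diffs: -12, -12, -12 (constant).
Newton forward-difference form: g_j = -9 + (-13)·C(j-1,1) + (-20)·C(j-1,2) + (-12)·C(j-1,3).
At j = 9: j-1 = 8, so g_9 = -9 - 104 - 560 - 672 = -1345.

-1345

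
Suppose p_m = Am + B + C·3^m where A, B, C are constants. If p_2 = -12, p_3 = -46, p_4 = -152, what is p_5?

Plug in m = 2, 3, 4: 2A + B + 9C = -12; 3A + B + 27C = -46; 4A + B + 81C = -152.
Subtracting the first from the second: A + 18C = -34.
Subtracting the second from the third: A + 54C = -106.
Solving: C = -2, A = 2, then B = 2.
Therefore p_5 = 10 + 2 + (-2)·243 = -474.

-474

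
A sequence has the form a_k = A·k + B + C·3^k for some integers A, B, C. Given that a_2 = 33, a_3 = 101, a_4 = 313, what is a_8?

Write the equations: 2A + B + 9C = 33; 3A + B + 27C = 101; 4A + B + 81C = 313.
Subtracting the first from the second: A + 18C = 68.
Subtracting the second from the third: A + 54C = 212.
Solving: C = 4, A = -4, then B = 5.
Hence a_8 = -4·8 + 5 + 4·6561 = 26217.

26217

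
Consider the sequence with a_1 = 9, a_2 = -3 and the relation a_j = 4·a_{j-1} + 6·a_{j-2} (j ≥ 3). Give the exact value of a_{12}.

81845088

Applying the relation repeatedly:
a_3 = 42;  a_4 = 150;  a_5 = 852;  a_6 = 4308;  a_7 = 22344;  a_8 = 115224;  a_9 = 594960;  a_{10} = 3071184;  a_{11} = 15854496;  a_{12} = 81845088.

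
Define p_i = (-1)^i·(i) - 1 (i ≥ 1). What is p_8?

(-1)^8 = 1; i at i=8 is 8; so p_8 = 7.

7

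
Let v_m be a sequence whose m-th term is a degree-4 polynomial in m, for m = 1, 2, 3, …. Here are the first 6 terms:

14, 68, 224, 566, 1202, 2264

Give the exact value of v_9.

1st diffs: 54, 156, 342, 636, 1062.
2nd diffs: 102, 186, 294, 426.
3rd diffs: 84, 108, 132.
4th diffs: 24, 24 (constant).
Newton forward-difference form: v_m = 14 + 54·C(m-1,1) + 102·C(m-1,2) + 84·C(m-1,3) + 24·C(m-1,4).
At m = 9: m-1 = 8, so v_9 = 14 + 432 + 2856 + 4704 + 1680 = 9686.

9686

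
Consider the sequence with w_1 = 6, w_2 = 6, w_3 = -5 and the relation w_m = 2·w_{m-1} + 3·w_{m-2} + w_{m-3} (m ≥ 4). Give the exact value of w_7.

Applying the relation repeatedly:
w_4 = 14; w_5 = 19; w_6 = 75; w_7 = 221.

221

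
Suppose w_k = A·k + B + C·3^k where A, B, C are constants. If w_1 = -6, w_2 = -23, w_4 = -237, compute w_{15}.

-43046704

Plug in k = 1, 2, 4: A + B + 3C = -6; 2A + B + 9C = -23; 4A + B + 81C = -237.
Subtracting the first from the second: A + 6C = -17.
Subtracting the second from the third: 2A + 72C = -214.
Solving: C = -3, A = 1, then B = 2.
Therefore w_{15} = 15 + 2 + (-3)·14348907 = -43046704.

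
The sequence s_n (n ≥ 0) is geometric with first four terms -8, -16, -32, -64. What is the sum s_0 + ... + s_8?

Common ratio r = 2.
s_n = (-8)·2^(n-0).
S = (-8)·(2^9 - 1)/(2 - 1) = (-8)·(512 - 1)/(1) = -4088.

-4088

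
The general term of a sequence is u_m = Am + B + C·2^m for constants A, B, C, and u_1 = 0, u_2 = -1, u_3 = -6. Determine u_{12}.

-8155

The three given values yield: A + B + 2C = 0; 2A + B + 4C = -1; 3A + B + 8C = -6.
Subtracting the first from the second: A + 2C = -1.
Subtracting the second from the third: A + 4C = -5.
Solving: C = -2, A = 3, then B = 1.
Hence u_{12} = 3·12 + 1 + (-2)·4096 = -8155.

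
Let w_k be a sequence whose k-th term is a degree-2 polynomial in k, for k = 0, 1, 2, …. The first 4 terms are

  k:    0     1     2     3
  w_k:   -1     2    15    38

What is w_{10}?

479

1st diffs: 3, 13, 23.
2nd diffs: 10, 10 (constant).
So w_k = 5k^2 - 2k - 1.
Evaluating at k = 10 gives w_{10} = 479.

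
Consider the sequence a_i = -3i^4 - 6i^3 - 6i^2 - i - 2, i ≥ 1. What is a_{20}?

-530422

a_{20} = -3·20^4 - 6·20^3 - 6·20^2 - 1·20 - 2 = -530422.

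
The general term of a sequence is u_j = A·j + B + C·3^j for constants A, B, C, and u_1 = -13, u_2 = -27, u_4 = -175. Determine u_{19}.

Plug in j = 1, 2, 4: A + B + 3C = -13; 2A + B + 9C = -27; 4A + B + 81C = -175.
Subtracting the first from the second: A + 6C = -14.
Subtracting the second from the third: 2A + 72C = -148.
Solving: C = -2, A = -2, then B = -5.
Hence u_{19} = -2·19 + (-5) + (-2)·1162261467 = -2324522977.

-2324522977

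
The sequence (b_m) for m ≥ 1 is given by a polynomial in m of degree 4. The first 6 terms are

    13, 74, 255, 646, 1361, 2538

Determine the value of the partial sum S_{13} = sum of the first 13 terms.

134485

1st diffs: 61, 181, 391, 715, 1177.
2nd diffs: 120, 210, 324, 462.
3rd diffs: 90, 114, 138.
4th diffs: 24, 24 (constant).
Newton forward-difference form: b_m = 13 + 61·C(m-1,1) + 120·C(m-1,2) + 90·C(m-1,3) + 24·C(m-1,4).
Continuing: …, 4339, 6950, 10581, 15466, …, b_{13} = 40345.
Summing m = 1..13 (13 terms) gives 134485.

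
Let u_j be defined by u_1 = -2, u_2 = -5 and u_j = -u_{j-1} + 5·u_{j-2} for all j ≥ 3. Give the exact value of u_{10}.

-3620

u_3 = -5, u_4 = -20, u_5 = -5, u_6 = -95, u_7 = 70, u_8 = -545, u_9 = 895, u_{10} = -3620.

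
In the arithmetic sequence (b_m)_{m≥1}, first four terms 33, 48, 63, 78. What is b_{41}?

Common difference d = 15.
b_m = 33 + (m - 1)·15.
b_{41} = 33 + 40·15 = 633.

633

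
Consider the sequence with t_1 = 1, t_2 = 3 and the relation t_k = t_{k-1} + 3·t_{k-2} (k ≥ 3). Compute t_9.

Applying the relation repeatedly:
t_3 = 6; t_4 = 15; t_5 = 33; t_6 = 78; t_7 = 177; t_8 = 411; t_9 = 942.

942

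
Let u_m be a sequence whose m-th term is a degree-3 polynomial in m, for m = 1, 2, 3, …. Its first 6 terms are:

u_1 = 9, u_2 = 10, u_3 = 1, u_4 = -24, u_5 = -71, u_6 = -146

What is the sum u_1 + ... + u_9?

-1479

1st diffs: 1, -9, -25, -47, -75.
2nd diffs: -10, -16, -22, -28.
3rd diffs: -6, -6, -6 (constant).
So u_m = -m^3 + m^2 + 5m + 4.
Continuing: -255, -404, -599.
Summing m = 1..9 (9 terms) gives -1479.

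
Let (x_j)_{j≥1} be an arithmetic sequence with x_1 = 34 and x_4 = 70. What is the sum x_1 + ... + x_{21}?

3234

Common difference d = (70 - 34) / (4 - 1) = 12.
x_j = 34 + (j - 1)·12.
x_{21} = 274; S = 21·(34 + 274)/2 = 3234.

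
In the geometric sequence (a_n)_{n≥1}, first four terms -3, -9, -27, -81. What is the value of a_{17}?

-129140163

Common ratio r = 3.
a_n = (-3)·3^(n-1).
a_{17} = (-3)·3^16 = -129140163.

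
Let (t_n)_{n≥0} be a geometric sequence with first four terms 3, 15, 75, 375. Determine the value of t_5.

9375

Common ratio r = 5.
t_n = 3·5^(n-0).
t_5 = 3·5^5 = 9375.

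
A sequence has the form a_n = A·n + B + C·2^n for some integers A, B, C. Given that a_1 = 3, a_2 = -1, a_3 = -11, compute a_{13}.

The three given values yield: A + B + 2C = 3; 2A + B + 4C = -1; 3A + B + 8C = -11.
Subtracting the first from the second: A + 2C = -4.
Subtracting the second from the third: A + 4C = -10.
Solving: C = -3, A = 2, then B = 7.
So a_n = 2·n + 7 + (-3)·2^n; at n=13 this is -24543.

-24543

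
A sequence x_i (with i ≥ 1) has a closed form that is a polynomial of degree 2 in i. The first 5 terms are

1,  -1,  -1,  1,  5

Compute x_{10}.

55

1st diffs: -2, 0, 2, 4.
2nd diffs: 2, 2, 2 (constant).
Newton forward-difference form: x_i = 1 + (-2)·C(i-1,1) + 2·C(i-1,2).
At i = 10: i-1 = 9, so x_{10} = 1 - 18 + 72 = 55.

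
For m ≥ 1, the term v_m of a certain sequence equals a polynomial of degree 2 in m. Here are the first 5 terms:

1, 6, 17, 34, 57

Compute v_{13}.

1st diffs: 5, 11, 17, 23.
2nd diffs: 6, 6, 6 (constant).
Newton forward-difference form: v_m = 1 + 5·C(m-1,1) + 6·C(m-1,2).
At m = 13: m-1 = 12, so v_{13} = 1 + 60 + 396 = 457.

457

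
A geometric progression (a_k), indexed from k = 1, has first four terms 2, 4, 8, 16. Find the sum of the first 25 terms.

Common ratio r = 2.
a_k = 2·2^(k-1).
S = 2·(2^25 - 1)/(2 - 1) = 2·(33554432 - 1)/(1) = 67108862.

67108862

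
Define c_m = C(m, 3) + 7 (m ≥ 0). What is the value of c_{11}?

172

C(11, 3) = 165, so c_{11} = 172.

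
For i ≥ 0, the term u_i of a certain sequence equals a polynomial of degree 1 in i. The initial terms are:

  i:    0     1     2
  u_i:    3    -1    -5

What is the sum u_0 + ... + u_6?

1st diffs: -4, -4 (constant).
So u_i = -4i + 3.
Continuing: -9, -13, -17, -21.
Summing i = 0..6 (7 terms) gives -63.

-63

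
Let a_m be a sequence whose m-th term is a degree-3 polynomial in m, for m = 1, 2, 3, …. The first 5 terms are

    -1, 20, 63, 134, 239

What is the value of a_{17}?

6335

1st diffs: 21, 43, 71, 105.
2nd diffs: 22, 28, 34.
3rd diffs: 6, 6 (constant).
So a_m = m^3 + 5m^2 - m - 6.
Evaluating at m = 17 gives a_{17} = 6335.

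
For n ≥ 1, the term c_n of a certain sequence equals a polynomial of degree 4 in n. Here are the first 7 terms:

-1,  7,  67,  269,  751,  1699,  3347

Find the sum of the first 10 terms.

37586

1st diffs: 8, 60, 202, 482, 948, 1648.
2nd diffs: 52, 142, 280, 466, 700.
3rd diffs: 90, 138, 186, 234.
4th diffs: 48, 48, 48 (constant).
Newton forward-difference form: c_n = -1 + 8·C(n-1,1) + 52·C(n-1,2) + 90·C(n-1,3) + 48·C(n-1,4).
Continuing: 5977, 9919, 15551.
Summing n = 1..10 (10 terms) gives 37586.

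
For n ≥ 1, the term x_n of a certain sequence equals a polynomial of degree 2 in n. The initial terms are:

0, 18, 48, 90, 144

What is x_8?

378

1st diffs: 18, 30, 42, 54.
2nd diffs: 12, 12, 12 (constant).
Newton forward-difference form: x_n = 18·C(n-1,1) + 12·C(n-1,2).
At n = 8: n-1 = 7, so x_8 = 126 + 252 = 378.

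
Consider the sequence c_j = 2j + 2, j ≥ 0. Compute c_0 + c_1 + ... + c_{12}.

182

Over j = 0..12: Σj = 78.
Total = (2)·78 + (2)·13 = 182.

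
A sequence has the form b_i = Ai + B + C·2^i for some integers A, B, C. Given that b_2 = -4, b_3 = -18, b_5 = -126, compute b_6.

The three given values yield: 2A + B + 4C = -4; 3A + B + 8C = -18; 5A + B + 32C = -126.
Subtracting the first from the second: A + 4C = -14.
Subtracting the second from the third: 2A + 24C = -108.
Solving: C = -5, A = 6, then B = 4.
Therefore b_6 = 36 + 4 + (-5)·64 = -280.

-280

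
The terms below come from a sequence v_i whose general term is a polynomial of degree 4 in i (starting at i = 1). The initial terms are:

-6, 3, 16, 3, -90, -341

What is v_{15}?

-34460

1st diffs: 9, 13, -13, -93, -251.
2nd diffs: 4, -26, -80, -158.
3rd diffs: -30, -54, -78.
4th diffs: -24, -24 (constant).
Newton forward-difference form: v_i = -6 + 9·C(i-1,1) + 4·C(i-1,2) + (-30)·C(i-1,3) + (-24)·C(i-1,4).
At i = 15: i-1 = 14, so v_{15} = -6 + 126 + 364 - 10920 - 24024 = -34460.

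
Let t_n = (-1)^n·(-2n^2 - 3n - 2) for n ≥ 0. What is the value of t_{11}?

(-1)^11 = -1; -2n^2 - 3n - 2 at n=11 is -277; so t_{11} = 277.

277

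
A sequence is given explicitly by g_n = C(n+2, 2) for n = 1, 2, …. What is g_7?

36

C(9, 2) = 36, so g_7 = 36.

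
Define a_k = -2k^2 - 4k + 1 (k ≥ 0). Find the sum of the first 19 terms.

Over k = 0..18: Σk = 171, Σk² = 2109.
Total = (-2)·2109 + (-4)·171 + (1)·19 = -4883.

-4883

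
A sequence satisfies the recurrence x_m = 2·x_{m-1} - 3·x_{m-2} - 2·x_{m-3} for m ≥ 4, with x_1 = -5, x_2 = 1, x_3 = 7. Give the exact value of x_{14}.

-26999

x_4 = 21; x_5 = 19; x_6 = -39; …; x_{11} = 2967; x_{12} = 1925; x_{13} = -7645; x_{14} = -26999.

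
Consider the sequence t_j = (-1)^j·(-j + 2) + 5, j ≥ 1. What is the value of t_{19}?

22

(-1)^19 = -1; -j + 2 at j=19 is -17; so t_{19} = 22.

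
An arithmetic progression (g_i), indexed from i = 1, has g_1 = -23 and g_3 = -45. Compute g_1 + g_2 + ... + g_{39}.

Common difference d = (-45 - (-23)) / (3 - 1) = -11.
g_i = -23 + (i - 1)·(-11).
g_{39} = -441; S = 39·(-23 + (-441))/2 = -9048.

-9048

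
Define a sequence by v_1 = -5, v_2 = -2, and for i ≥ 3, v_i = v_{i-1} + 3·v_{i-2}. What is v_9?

v_3 = -17;  v_4 = -23;  v_5 = -74;  v_6 = -143;  v_7 = -365;  v_8 = -794;  v_9 = -1889.

-1889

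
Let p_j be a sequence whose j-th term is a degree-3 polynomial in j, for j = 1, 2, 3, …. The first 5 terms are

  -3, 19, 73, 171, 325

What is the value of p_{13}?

1st diffs: 22, 54, 98, 154.
2nd diffs: 32, 44, 56.
3rd diffs: 12, 12 (constant).
Newton forward-difference form: p_j = -3 + 22·C(j-1,1) + 32·C(j-1,2) + 12·C(j-1,3).
At j = 13: j-1 = 12, so p_{13} = -3 + 264 + 2112 + 2640 = 5013.

5013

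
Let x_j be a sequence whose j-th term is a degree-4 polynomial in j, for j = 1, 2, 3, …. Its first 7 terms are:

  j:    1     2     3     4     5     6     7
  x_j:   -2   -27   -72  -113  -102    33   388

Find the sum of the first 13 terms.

40352

1st diffs: -25, -45, -41, 11, 135, 355.
2nd diffs: -20, 4, 52, 124, 220.
3rd diffs: 24, 48, 72, 96.
4th diffs: 24, 24, 24 (constant).
Newton forward-difference form: x_j = -2 + (-25)·C(j-1,1) + (-20)·C(j-1,2) + 24·C(j-1,3) + 24·C(j-1,4).
Continuing: …, 1083, 2262, 4093, 6768, …, x_{13} = 15538.
Summing j = 1..13 (13 terms) gives 40352.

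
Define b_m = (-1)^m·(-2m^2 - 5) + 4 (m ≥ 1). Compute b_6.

-73

(-1)^6 = 1; -2m^2 - 5 at m=6 is -77; so b_6 = -73.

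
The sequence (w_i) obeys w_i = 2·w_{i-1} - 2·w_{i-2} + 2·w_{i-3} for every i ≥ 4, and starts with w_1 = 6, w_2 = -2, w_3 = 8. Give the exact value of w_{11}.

400

w_4 = 32, w_5 = 44, w_6 = 40, w_7 = 56, w_8 = 120, w_9 = 208, w_{10} = 288, w_{11} = 400.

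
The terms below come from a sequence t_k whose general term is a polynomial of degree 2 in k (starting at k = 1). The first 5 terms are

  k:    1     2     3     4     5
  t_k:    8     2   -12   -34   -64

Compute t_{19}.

1st diffs: -6, -14, -22, -30.
2nd diffs: -8, -8, -8 (constant).
Newton forward-difference form: t_k = 8 + (-6)·C(k-1,1) + (-8)·C(k-1,2).
At k = 19: k-1 = 18, so t_{19} = 8 - 108 - 1224 = -1324.

-1324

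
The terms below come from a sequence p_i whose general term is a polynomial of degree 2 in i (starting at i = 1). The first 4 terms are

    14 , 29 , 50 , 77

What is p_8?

245

1st diffs: 15, 21, 27.
2nd diffs: 6, 6 (constant).
So p_i = 3i^2 + 6i + 5.
Evaluating at i = 8 gives p_8 = 245.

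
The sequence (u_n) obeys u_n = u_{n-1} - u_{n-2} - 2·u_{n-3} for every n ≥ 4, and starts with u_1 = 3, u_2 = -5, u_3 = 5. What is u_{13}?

-222

Iterate the recurrence:
u_4 = 4; u_5 = 9; u_6 = -5; u_7 = -22; u_8 = -35; u_9 = -3; u_{10} = 76; u_{11} = 149; u_{12} = 79; u_{13} = -222.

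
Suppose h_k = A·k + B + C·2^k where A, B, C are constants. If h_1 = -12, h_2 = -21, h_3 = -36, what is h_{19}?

At k = 1, 2, 3: A + B + 2C = -12; 2A + B + 4C = -21; 3A + B + 8C = -36.
Subtracting the first from the second: A + 2C = -9.
Subtracting the second from the third: A + 4C = -15.
Solving: C = -3, A = -3, then B = -3.
Hence h_{19} = -3·19 + (-3) + (-3)·524288 = -1572924.

-1572924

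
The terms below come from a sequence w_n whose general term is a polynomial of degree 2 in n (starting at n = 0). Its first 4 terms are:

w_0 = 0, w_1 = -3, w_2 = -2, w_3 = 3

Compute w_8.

88

1st diffs: -3, 1, 5.
2nd diffs: 4, 4 (constant).
Newton forward-difference form: w_n = (-3)·C(n,1) + 4·C(n,2).
At n = 8: n = 8, so w_8 = -24 + 112 = 88.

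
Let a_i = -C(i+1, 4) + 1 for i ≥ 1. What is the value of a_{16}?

-2379

C(17, 4) = 2380, so a_{16} = -2379.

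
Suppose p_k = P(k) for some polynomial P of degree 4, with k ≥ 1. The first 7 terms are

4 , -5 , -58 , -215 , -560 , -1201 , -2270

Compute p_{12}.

-20335

1st diffs: -9, -53, -157, -345, -641, -1069.
2nd diffs: -44, -104, -188, -296, -428.
3rd diffs: -60, -84, -108, -132.
4th diffs: -24, -24, -24 (constant).
Newton forward-difference form: p_k = 4 + (-9)·C(k-1,1) + (-44)·C(k-1,2) + (-60)·C(k-1,3) + (-24)·C(k-1,4).
At k = 12: k-1 = 11, so p_{12} = 4 - 99 - 2420 - 9900 - 7920 = -20335.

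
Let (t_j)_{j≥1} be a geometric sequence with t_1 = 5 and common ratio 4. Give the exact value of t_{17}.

21474836480

t_j = 5·4^(j-1).
t_{17} = 5·4^16 = 21474836480.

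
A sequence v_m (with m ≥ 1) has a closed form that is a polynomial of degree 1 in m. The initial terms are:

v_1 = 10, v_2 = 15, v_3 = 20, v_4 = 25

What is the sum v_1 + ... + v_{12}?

450

1st diffs: 5, 5, 5 (constant).
So v_m = 5m + 5.
Continuing: …, 30, 35, 40, 45, …, v_{12} = 65.
Summing m = 1..12 (12 terms) gives 450.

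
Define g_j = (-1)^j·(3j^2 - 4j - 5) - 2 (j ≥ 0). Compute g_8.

153

(-1)^8 = 1; 3j^2 - 4j - 5 at j=8 is 155; so g_8 = 153.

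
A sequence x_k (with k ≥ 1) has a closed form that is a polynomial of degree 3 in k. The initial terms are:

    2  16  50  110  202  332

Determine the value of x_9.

1st diffs: 14, 34, 60, 92, 130.
2nd diffs: 20, 26, 32, 38.
3rd diffs: 6, 6, 6 (constant).
Newton forward-difference form: x_k = 2 + 14·C(k-1,1) + 20·C(k-1,2) + 6·C(k-1,3).
At k = 9: k-1 = 8, so x_9 = 2 + 112 + 560 + 336 = 1010.

1010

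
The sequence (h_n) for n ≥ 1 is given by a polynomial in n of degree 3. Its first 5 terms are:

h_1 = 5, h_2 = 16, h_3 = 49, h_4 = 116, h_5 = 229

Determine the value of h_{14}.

1st diffs: 11, 33, 67, 113.
2nd diffs: 22, 34, 46.
3rd diffs: 12, 12 (constant).
So h_n = 2n^3 - n^2 + 4.
Evaluating at n = 14 gives h_{14} = 5296.

5296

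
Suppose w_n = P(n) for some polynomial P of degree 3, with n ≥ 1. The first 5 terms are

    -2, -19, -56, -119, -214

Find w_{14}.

1st diffs: -17, -37, -63, -95.
2nd diffs: -20, -26, -32.
3rd diffs: -6, -6 (constant).
Newton forward-difference form: w_n = -2 + (-17)·C(n-1,1) + (-20)·C(n-1,2) + (-6)·C(n-1,3).
At n = 14: n-1 = 13, so w_{14} = -2 - 221 - 1560 - 1716 = -3499.

-3499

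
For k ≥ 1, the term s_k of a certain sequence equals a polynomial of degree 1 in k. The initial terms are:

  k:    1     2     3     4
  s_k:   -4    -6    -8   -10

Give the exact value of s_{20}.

1st diffs: -2, -2, -2 (constant).
So s_k = -2k - 2.
Evaluating at k = 20 gives s_{20} = -42.

-42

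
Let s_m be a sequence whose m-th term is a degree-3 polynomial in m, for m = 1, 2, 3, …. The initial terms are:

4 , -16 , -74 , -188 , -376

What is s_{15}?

-10286

1st diffs: -20, -58, -114, -188.
2nd diffs: -38, -56, -74.
3rd diffs: -18, -18 (constant).
Newton forward-difference form: s_m = 4 + (-20)·C(m-1,1) + (-38)·C(m-1,2) + (-18)·C(m-1,3).
At m = 15: m-1 = 14, so s_{15} = 4 - 280 - 3458 - 6552 = -10286.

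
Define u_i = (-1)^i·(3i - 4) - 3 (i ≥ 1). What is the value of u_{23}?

(-1)^23 = -1; 3i - 4 at i=23 is 65; so u_{23} = -68.

-68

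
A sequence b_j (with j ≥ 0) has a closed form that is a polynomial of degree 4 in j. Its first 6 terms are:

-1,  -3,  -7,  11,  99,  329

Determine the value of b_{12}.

17003

1st diffs: -2, -4, 18, 88, 230.
2nd diffs: -2, 22, 70, 142.
3rd diffs: 24, 48, 72.
4th diffs: 24, 24 (constant).
Newton forward-difference form: b_j = -1 + (-2)·C(j,1) + (-2)·C(j,2) + 24·C(j,3) + 24·C(j,4).
At j = 12: j = 12, so b_{12} = -1 - 24 - 132 + 5280 + 11880 = 17003.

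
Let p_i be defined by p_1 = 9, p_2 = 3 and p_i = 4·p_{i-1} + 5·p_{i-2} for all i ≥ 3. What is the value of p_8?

156243

p_3 = 57;  p_4 = 243;  p_5 = 1257;  p_6 = 6243;  p_7 = 31257;  p_8 = 156243.
(Characteristic roots are 5 and -1.)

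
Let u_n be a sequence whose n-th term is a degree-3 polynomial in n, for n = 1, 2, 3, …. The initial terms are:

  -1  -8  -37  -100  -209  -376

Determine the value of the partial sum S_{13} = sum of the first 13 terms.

-15431

1st diffs: -7, -29, -63, -109, -167.
2nd diffs: -22, -34, -46, -58.
3rd diffs: -12, -12, -12 (constant).
Newton forward-difference form: u_n = -1 + (-7)·C(n-1,1) + (-22)·C(n-1,2) + (-12)·C(n-1,3).
Continuing: …, -613, -932, -1345, -1864, …, u_{13} = -4177.
Summing n = 1..13 (13 terms) gives -15431.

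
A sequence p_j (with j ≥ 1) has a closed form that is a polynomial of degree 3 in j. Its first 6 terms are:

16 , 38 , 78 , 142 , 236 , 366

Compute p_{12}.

2238

1st diffs: 22, 40, 64, 94, 130.
2nd diffs: 18, 24, 30, 36.
3rd diffs: 6, 6, 6 (constant).
Newton forward-difference form: p_j = 16 + 22·C(j-1,1) + 18·C(j-1,2) + 6·C(j-1,3).
At j = 12: j-1 = 11, so p_{12} = 16 + 242 + 990 + 990 = 2238.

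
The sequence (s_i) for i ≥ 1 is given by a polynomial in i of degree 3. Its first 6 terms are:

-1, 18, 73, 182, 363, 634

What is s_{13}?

6563

1st diffs: 19, 55, 109, 181, 271.
2nd diffs: 36, 54, 72, 90.
3rd diffs: 18, 18, 18 (constant).
So s_i = 3i^3 - 2i - 2.
Evaluating at i = 13 gives s_{13} = 6563.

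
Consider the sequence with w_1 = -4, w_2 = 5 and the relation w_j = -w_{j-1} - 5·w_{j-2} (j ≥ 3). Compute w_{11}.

Compute successive terms:
w_3 = 15;  w_4 = -40;  w_5 = -35;  w_6 = 235;  w_7 = -60;  w_8 = -1115;  w_9 = 1415;  w_{10} = 4160;  w_{11} = -11235.

-11235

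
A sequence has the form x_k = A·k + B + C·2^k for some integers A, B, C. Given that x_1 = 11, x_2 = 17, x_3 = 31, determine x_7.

503

At k = 1, 2, 3: A + B + 2C = 11; 2A + B + 4C = 17; 3A + B + 8C = 31.
Subtracting the first from the second: A + 2C = 6.
Subtracting the second from the third: A + 4C = 14.
Solving: C = 4, A = -2, then B = 5.
So x_k = -2·k + 5 + 4·2^k; at k=7 this is 503.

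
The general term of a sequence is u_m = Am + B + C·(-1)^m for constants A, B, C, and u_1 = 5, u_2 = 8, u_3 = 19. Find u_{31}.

Plug in m = 1, 2, 3: A + B - C = 5; 2A + B + C = 8; 3A + B - C = 19.
Subtracting the first from the second: A + 2C = 3.
Subtracting the second from the third: A - 2C = 11.
Solving: C = -2, A = 7, then B = -4.
Hence u_{31} = 7·31 + (-4) + (-2)·(-1) = 215.

215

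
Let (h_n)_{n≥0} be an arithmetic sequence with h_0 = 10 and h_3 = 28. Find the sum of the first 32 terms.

3296

Common difference d = (28 - 10) / (3 - 0) = 6.
h_n = 10 + (n - 0)·6.
h_{31} = 196; S = 32·(10 + 196)/2 = 3296.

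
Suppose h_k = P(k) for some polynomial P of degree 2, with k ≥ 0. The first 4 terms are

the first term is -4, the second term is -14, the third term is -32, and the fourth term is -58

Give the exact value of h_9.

-382

1st diffs: -10, -18, -26.
2nd diffs: -8, -8 (constant).
So h_k = -4k^2 - 6k - 4.
Evaluating at k = 9 gives h_9 = -382.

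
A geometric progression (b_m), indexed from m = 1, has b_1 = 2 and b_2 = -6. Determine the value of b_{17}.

86093442

Common ratio r = -3.
b_m = 2·(-3)^(m-1).
b_{17} = 2·(-3)^16 = 86093442.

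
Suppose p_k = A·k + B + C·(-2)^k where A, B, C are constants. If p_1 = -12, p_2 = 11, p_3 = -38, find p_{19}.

The three given values yield: A + B - 2C = -12; 2A + B + 4C = 11; 3A + B - 8C = -38.
Subtracting the first from the second: A + 6C = 23.
Subtracting the second from the third: A - 12C = -49.
Solving: C = 4, A = -1, then B = -3.
So p_k = -1·k + (-3) + 4·(-2)^k; at k=19 this is -2097174.

-2097174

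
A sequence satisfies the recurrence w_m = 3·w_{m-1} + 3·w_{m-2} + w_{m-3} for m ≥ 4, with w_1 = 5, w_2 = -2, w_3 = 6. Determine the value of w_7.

992

Iterate the recurrence:
w_4 = 17  w_5 = 67  w_6 = 258  w_7 = 992.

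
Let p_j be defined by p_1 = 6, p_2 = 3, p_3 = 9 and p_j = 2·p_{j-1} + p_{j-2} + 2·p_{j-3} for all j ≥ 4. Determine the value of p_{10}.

Applying the relation repeatedly:
p_4 = 33, p_5 = 81, p_6 = 213, p_7 = 573, p_8 = 1521, p_9 = 4041, p_{10} = 10749.

10749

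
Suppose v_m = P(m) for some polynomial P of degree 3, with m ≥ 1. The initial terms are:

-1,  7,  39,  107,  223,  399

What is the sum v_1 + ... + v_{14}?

21462

1st diffs: 8, 32, 68, 116, 176.
2nd diffs: 24, 36, 48, 60.
3rd diffs: 12, 12, 12 (constant).
Newton forward-difference form: v_m = -1 + 8·C(m-1,1) + 24·C(m-1,2) + 12·C(m-1,3).
Continuing: …, 647, 979, 1407, 1943, …, v_{14} = 5407.
Summing m = 1..14 (14 terms) gives 21462.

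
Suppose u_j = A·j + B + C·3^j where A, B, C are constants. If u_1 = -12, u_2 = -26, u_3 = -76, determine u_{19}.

At j = 1, 2, 3: A + B + 3C = -12; 2A + B + 9C = -26; 3A + B + 27C = -76.
Subtracting the first from the second: A + 6C = -14.
Subtracting the second from the third: A + 18C = -50.
Solving: C = -3, A = 4, then B = -7.
Therefore u_{19} = 76 + (-7) + (-3)·1162261467 = -3486784332.

-3486784332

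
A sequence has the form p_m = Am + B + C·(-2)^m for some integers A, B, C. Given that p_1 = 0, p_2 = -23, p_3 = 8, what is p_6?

The three given values yield: A + B - 2C = 0; 2A + B + 4C = -23; 3A + B - 8C = 8.
Subtracting the first from the second: A + 6C = -23.
Subtracting the second from the third: A - 12C = 31.
Solving: C = -3, A = -5, then B = -1.
Hence p_6 = -5·6 + (-1) + (-3)·64 = -223.

-223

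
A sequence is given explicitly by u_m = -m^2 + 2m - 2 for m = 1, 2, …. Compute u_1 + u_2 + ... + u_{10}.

-295

Over m = 1..10: Σm = 55, Σm² = 385.
Total = (-1)·385 + (2)·55 + (-2)·10 = -295.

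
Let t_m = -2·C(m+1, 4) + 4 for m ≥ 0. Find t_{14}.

C(15, 4) = 1365, so t_{14} = -2726.

-2726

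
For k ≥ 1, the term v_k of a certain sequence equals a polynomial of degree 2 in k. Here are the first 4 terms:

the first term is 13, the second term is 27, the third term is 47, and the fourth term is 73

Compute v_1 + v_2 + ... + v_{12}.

2400

1st diffs: 14, 20, 26.
2nd diffs: 6, 6 (constant).
So v_k = 3k^2 + 5k + 5.
Continuing: …, 105, 143, 187, 237, …, v_{12} = 497.
Summing k = 1..12 (12 terms) gives 2400.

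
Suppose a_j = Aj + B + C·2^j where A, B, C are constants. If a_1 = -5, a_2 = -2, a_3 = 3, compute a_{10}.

1026

Plug in j = 1, 2, 3: A + B + 2C = -5; 2A + B + 4C = -2; 3A + B + 8C = 3.
Subtracting the first from the second: A + 2C = 3.
Subtracting the second from the third: A + 4C = 5.
Solving: C = 1, A = 1, then B = -8.
Therefore a_{10} = 10 + (-8) + 1·1024 = 1026.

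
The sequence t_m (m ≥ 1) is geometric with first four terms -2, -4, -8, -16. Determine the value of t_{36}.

-68719476736

Common ratio r = 2.
t_m = (-2)·2^(m-1).
t_{36} = (-2)·2^35 = -68719476736.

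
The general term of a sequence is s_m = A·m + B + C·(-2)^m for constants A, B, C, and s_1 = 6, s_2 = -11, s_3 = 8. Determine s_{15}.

65468

Write the equations: A + B - 2C = 6; 2A + B + 4C = -11; 3A + B - 8C = 8.
Subtracting the first from the second: A + 6C = -17.
Subtracting the second from the third: A - 12C = 19.
Solving: C = -2, A = -5, then B = 7.
Hence s_{15} = -5·15 + 7 + (-2)·(-32768) = 65468.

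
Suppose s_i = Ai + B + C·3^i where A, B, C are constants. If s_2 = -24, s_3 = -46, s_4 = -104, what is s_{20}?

-3486784488

Write the equations: 2A + B + 9C = -24; 3A + B + 27C = -46; 4A + B + 81C = -104.
Subtracting the first from the second: A + 18C = -22.
Subtracting the second from the third: A + 54C = -58.
Solving: C = -1, A = -4, then B = -7.
Hence s_{20} = -4·20 + (-7) + (-1)·3486784401 = -3486784488.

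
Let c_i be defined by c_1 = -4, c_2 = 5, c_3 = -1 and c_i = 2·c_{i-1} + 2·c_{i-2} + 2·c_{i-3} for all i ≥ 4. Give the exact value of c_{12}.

c_4 = 0; c_5 = 8; c_6 = 14; c_7 = 44; c_8 = 132; c_9 = 380; c_{10} = 1112; c_{11} = 3248; c_{12} = 9480.

9480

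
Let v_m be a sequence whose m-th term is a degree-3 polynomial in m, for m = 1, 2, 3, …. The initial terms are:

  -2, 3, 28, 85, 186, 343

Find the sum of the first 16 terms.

1st diffs: 5, 25, 57, 101, 157.
2nd diffs: 20, 32, 44, 56.
3rd diffs: 12, 12, 12 (constant).
So v_m = 2m^3 - 2m^2 - 3m + 1.
Continuing: …, 568, 873, 1270, 1771, …, v_{16} = 7633.
Summing m = 1..16 (16 terms) gives 33608.

33608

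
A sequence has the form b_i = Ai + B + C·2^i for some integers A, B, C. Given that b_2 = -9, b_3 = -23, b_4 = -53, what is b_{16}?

Write the equations: 2A + B + 4C = -9; 3A + B + 8C = -23; 4A + B + 16C = -53.
Subtracting the first from the second: A + 4C = -14.
Subtracting the second from the third: A + 8C = -30.
Solving: C = -4, A = 2, then B = 3.
So b_i = 2·i + 3 + (-4)·2^i; at i=16 this is -262109.

-262109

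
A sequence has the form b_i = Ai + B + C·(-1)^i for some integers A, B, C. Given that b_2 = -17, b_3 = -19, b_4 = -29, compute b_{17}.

-103

Plug in i = 2, 3, 4: 2A + B + C = -17; 3A + B - C = -19; 4A + B + C = -29.
Subtracting the first from the second: A - 2C = -2.
Subtracting the second from the third: A + 2C = -10.
Solving: C = -2, A = -6, then B = -3.
So b_i = -6·i + (-3) + (-2)·(-1)^i; at i=17 this is -103.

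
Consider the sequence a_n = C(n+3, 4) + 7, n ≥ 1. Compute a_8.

337

C(11, 4) = 330, so a_8 = 337.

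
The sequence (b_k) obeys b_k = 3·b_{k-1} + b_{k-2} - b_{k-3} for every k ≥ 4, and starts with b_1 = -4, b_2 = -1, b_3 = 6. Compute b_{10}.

24043

Iterate the recurrence:
b_4 = 21; b_5 = 70; b_6 = 225; b_7 = 724; b_8 = 2327; b_9 = 7480; b_{10} = 24043.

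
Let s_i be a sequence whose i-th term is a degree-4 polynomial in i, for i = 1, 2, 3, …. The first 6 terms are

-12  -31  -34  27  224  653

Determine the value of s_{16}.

1st diffs: -19, -3, 61, 197, 429.
2nd diffs: 16, 64, 136, 232.
3rd diffs: 48, 72, 96.
4th diffs: 24, 24 (constant).
So s_i = i^4 - 2i^3 - 5i^2 - 5i - 1.
Evaluating at i = 16 gives s_{16} = 55983.

55983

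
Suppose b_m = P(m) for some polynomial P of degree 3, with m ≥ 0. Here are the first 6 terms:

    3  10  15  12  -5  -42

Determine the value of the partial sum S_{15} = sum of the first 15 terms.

1st diffs: 7, 5, -3, -17, -37.
2nd diffs: -2, -8, -14, -20.
3rd diffs: -6, -6, -6 (constant).
Newton forward-difference form: b_m = 3 + 7·C(m,1) + (-2)·C(m,2) + (-6)·C(m,3).
Continuing: …, -105, -200, -333, -510, …, b_{14} = -2265.
Summing m = 0..14 (15 terms) gives -8320.

-8320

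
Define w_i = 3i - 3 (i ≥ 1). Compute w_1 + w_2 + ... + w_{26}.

975

Over i = 1..26: Σi = 351.
Total = (3)·351 + (-3)·26 = 975.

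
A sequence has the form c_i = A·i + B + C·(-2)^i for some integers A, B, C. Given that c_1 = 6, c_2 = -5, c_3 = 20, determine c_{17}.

Write the equations: A + B - 2C = 6; 2A + B + 4C = -5; 3A + B - 8C = 20.
Subtracting the first from the second: A + 6C = -11.
Subtracting the second from the third: A - 12C = 25.
Solving: C = -2, A = 1, then B = 1.
Therefore c_{17} = 17 + 1 + (-2)·(-131072) = 262162.

262162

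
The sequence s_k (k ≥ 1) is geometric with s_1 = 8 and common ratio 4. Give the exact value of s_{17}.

s_k = 8·4^(k-1).
s_{17} = 8·4^16 = 34359738368.

34359738368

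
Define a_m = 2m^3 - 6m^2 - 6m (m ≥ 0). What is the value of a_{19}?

11438

a_{19} = 2·19^3 - 6·19^2 - 6·19 = 11438.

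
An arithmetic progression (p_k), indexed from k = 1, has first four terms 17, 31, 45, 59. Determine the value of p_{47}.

661

Common difference d = 14.
p_k = 17 + (k - 1)·14.
p_{47} = 17 + 46·14 = 661.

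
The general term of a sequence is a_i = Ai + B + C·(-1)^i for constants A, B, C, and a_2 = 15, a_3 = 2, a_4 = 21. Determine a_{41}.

The three given values yield: 2A + B + C = 15; 3A + B - C = 2; 4A + B + C = 21.
Subtracting the first from the second: A - 2C = -13.
Subtracting the second from the third: A + 2C = 19.
Solving: C = 8, A = 3, then B = 1.
Therefore a_{41} = 123 + 1 + 8·(-1) = 116.

116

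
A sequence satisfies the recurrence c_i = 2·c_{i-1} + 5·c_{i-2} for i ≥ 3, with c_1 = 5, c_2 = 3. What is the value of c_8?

12117

Step forward from the initial values:
c_3 = 31; c_4 = 77; c_5 = 309; c_6 = 1003; c_7 = 3551; c_8 = 12117.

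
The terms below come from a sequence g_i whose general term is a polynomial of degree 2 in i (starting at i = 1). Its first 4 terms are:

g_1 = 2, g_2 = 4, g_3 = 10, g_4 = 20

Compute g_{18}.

580

1st diffs: 2, 6, 10.
2nd diffs: 4, 4 (constant).
So g_i = 2i^2 - 4i + 4.
Evaluating at i = 18 gives g_{18} = 580.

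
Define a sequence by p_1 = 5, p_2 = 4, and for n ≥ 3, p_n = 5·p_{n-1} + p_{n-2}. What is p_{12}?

68195379

Applying the relation repeatedly:
p_3 = 25, p_4 = 129, p_5 = 670, p_6 = 3479, p_7 = 18065, p_8 = 93804, p_9 = 487085, p_{10} = 2529229, p_{11} = 13133230, p_{12} = 68195379.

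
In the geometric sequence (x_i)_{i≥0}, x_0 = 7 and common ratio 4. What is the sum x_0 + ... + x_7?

x_i = 7·4^(i-0).
S = 7·(4^8 - 1)/(4 - 1) = 7·(65536 - 1)/(3) = 152915.

152915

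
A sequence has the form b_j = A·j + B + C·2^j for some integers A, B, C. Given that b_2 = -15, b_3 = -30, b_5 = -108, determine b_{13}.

-24612

Write the equations: 2A + B + 4C = -15; 3A + B + 8C = -30; 5A + B + 32C = -108.
Subtracting the first from the second: A + 4C = -15.
Subtracting the second from the third: 2A + 24C = -78.
Solving: C = -3, A = -3, then B = 3.
Hence b_{13} = -3·13 + 3 + (-3)·8192 = -24612.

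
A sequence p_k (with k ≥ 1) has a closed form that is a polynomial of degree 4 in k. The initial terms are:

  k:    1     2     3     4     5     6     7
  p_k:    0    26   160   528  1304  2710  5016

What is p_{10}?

20754

1st diffs: 26, 134, 368, 776, 1406, 2306.
2nd diffs: 108, 234, 408, 630, 900.
3rd diffs: 126, 174, 222, 270.
4th diffs: 48, 48, 48 (constant).
Newton forward-difference form: p_k = 26·C(k-1,1) + 108·C(k-1,2) + 126·C(k-1,3) + 48·C(k-1,4).
At k = 10: k-1 = 9, so p_{10} = 234 + 3888 + 10584 + 6048 = 20754.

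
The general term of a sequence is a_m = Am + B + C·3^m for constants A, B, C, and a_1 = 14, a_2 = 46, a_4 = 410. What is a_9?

The three given values yield: A + B + 3C = 14; 2A + B + 9C = 46; 4A + B + 81C = 410.
Subtracting the first from the second: A + 6C = 32.
Subtracting the second from the third: 2A + 72C = 364.
Solving: C = 5, A = 2, then B = -3.
Therefore a_9 = 18 + (-3) + 5·19683 = 98430.

98430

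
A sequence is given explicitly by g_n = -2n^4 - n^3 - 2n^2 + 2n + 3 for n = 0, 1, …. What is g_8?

g_8 = -2·8^4 - 1·8^3 - 2·8^2 + 2·8 + 3 = -8813.

-8813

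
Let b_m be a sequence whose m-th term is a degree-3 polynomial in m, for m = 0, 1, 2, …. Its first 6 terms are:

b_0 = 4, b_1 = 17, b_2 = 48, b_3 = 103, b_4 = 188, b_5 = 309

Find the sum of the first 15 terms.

1st diffs: 13, 31, 55, 85, 121.
2nd diffs: 18, 24, 30, 36.
3rd diffs: 6, 6, 6 (constant).
Newton forward-difference form: b_m = 4 + 13·C(m,1) + 18·C(m,2) + 6·C(m,3).
Continuing: …, 472, 683, 948, 1273, …, b_{14} = 4008.
Summing m = 0..14 (15 terms) gives 17805.

17805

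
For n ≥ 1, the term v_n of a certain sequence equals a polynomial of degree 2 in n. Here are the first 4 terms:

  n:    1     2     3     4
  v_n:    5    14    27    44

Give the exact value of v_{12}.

1st diffs: 9, 13, 17.
2nd diffs: 4, 4 (constant).
Newton forward-difference form: v_n = 5 + 9·C(n-1,1) + 4·C(n-1,2).
At n = 12: n-1 = 11, so v_{12} = 5 + 99 + 220 = 324.

324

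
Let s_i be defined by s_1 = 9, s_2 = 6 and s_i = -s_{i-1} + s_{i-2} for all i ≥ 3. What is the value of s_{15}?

Applying the relation repeatedly:
s_3 = 3;  s_4 = 3;  s_5 = 0;  …;  s_{12} = 39;  s_{13} = -63;  s_{14} = 102;  s_{15} = -165.

-165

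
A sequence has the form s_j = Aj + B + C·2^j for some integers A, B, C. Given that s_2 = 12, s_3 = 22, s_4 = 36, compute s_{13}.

The three given values yield: 2A + B + 4C = 12; 3A + B + 8C = 22; 4A + B + 16C = 36.
Subtracting the first from the second: A + 4C = 10.
Subtracting the second from the third: A + 8C = 14.
Solving: C = 1, A = 6, then B = -4.
Hence s_{13} = 6·13 + (-4) + 1·8192 = 8266.

8266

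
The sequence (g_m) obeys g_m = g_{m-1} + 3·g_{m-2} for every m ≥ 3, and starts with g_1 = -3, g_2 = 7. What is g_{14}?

44023

Iterate the recurrence:
g_3 = -2; g_4 = 19; g_5 = 13; …; g_{11} = 3541; g_{12} = 8350; g_{13} = 18973; g_{14} = 44023.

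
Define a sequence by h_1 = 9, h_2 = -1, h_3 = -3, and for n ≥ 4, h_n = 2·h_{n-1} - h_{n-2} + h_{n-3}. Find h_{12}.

358

Applying the relation repeatedly:
h_4 = 4; h_5 = 10; h_6 = 13; h_7 = 20; h_8 = 37; h_9 = 67; h_{10} = 117; h_{11} = 204; h_{12} = 358.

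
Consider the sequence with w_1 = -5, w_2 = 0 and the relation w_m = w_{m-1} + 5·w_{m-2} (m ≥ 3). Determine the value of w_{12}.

w_3 = -25; w_4 = -25; w_5 = -150; w_6 = -275; w_7 = -1025; w_8 = -2400; w_9 = -7525; w_{10} = -19525; w_{11} = -57150; w_{12} = -154775.

-154775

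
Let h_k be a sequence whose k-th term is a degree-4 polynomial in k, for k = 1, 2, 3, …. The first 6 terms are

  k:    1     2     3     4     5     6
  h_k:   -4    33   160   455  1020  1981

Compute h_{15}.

61120

1st diffs: 37, 127, 295, 565, 961.
2nd diffs: 90, 168, 270, 396.
3rd diffs: 78, 102, 126.
4th diffs: 24, 24 (constant).
So h_k = k^4 + 3k^3 + 2k^2 - 5k - 5.
Evaluating at k = 15 gives h_{15} = 61120.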